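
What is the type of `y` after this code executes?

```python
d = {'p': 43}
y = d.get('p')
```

dict.get() returns the value (int) when key is found

int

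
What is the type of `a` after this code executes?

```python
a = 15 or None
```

'or' returns first truthy value (15, int)

int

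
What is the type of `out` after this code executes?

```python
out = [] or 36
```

'or' returns first truthy value (36, which is int)

int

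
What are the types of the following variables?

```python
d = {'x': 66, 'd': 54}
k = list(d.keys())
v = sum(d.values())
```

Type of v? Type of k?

sum of int values returns int; list(...) returns list

int, list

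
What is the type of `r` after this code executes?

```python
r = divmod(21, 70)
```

divmod() returns a tuple (quotient, remainder)

tuple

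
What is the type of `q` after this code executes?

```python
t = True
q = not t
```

'not' always returns bool

bool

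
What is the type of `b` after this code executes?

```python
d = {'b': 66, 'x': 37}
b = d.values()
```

.values() returns a dict_values view object

dict_values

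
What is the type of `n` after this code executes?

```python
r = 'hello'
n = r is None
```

'is' comparison returns bool

bool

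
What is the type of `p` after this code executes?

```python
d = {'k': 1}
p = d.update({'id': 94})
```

dict.update() returns None

NoneType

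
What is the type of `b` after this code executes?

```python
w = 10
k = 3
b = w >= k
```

Comparison operators return bool

bool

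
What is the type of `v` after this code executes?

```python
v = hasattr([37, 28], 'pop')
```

hasattr() returns bool

bool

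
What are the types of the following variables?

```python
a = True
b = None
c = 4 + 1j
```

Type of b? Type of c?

b is NoneType; c is complex

NoneType, complex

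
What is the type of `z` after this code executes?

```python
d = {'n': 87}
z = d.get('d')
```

dict.get() returns None when key 'd' is not found and no default given

NoneType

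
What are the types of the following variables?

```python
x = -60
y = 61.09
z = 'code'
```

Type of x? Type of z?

x is int; z is str

int, str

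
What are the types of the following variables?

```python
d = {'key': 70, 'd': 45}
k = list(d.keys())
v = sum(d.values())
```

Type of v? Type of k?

sum of int values returns int; list(...) returns list

int, list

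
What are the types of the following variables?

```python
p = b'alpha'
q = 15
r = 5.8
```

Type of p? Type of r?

p is bytes; r is float

bytes, float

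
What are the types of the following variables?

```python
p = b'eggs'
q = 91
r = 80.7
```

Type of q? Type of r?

q is int; r is float

int, float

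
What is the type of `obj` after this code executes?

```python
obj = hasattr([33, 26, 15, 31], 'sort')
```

hasattr() returns bool

bool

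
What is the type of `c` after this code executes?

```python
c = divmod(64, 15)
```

divmod() returns a tuple (quotient, remainder)

tuple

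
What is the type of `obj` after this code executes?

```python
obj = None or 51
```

'or' with None returns the other value (51, int)

int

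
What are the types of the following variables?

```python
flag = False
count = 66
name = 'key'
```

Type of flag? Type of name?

flag is bool; name is str

bool, str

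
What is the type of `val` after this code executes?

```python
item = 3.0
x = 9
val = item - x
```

float - int returns float (3.0 - 9 = -6.0)

float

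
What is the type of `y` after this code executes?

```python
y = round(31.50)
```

round() with no ndigits arg returns int

int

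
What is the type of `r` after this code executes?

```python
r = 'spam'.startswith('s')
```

str.startswith() returns bool

bool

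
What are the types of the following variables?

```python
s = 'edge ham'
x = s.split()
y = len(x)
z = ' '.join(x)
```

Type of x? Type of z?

str.split() returns list; str.join() returns str

list, str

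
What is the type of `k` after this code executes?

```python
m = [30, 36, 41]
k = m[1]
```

Indexing a list of ints returns int (m[1] = 36)

int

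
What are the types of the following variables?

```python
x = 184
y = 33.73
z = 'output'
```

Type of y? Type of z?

y is float; z is str

float, str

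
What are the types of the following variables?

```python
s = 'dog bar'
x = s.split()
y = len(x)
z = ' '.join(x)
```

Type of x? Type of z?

str.split() returns list; str.join() returns str

list, str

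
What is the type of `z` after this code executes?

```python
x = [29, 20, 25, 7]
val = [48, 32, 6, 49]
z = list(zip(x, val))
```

list(zip(...)) returns a list of tuples

list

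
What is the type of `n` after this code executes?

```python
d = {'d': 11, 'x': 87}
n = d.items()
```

dict.items() returns a dict_items view

dict_items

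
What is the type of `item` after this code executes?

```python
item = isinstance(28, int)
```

isinstance() returns bool

bool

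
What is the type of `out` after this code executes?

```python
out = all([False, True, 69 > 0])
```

all() returns bool

bool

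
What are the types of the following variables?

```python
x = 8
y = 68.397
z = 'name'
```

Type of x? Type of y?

x is int; y is float

int, float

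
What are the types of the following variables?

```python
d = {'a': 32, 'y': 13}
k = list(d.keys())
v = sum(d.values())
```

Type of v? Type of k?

sum of int values returns int; list(...) returns list

int, list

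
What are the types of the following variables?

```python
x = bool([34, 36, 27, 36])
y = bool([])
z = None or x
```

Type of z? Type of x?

None or <bool> returns the bool; bool() returns bool

bool, bool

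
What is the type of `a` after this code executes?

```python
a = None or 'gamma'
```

'or' with None returns the other value ('gamma', str)

str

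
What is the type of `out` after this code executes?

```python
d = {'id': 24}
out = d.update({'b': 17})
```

dict.update() returns None

NoneType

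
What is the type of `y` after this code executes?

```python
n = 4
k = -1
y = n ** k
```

int ** negative int returns float

float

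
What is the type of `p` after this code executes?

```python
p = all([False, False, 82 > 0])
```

all() returns bool

bool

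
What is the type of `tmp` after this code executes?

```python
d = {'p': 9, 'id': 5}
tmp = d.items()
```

dict.items() returns a dict_items view

dict_items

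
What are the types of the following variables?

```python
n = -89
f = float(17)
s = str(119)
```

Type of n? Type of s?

n is int; s is str

int, str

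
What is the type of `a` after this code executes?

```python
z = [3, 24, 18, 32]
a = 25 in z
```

'in' operator returns bool

bool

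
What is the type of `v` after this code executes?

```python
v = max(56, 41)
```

max() of ints returns int

int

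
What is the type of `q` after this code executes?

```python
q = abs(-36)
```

abs() of int returns int

int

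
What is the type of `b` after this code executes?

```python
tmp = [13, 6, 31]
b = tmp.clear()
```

list.clear() returns None

NoneType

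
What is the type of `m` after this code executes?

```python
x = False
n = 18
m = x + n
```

bool + int returns int (False is 0, so 0 + 18 = 18)

int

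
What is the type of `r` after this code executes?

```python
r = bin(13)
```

bin() returns str representation

str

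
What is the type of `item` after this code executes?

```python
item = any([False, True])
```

any() returns bool

bool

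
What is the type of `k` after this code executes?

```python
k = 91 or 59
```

'or' returns the first truthy value (91, which is int)

int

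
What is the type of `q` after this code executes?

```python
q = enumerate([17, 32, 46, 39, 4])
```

enumerate() returns an enumerate iterator object

enumerate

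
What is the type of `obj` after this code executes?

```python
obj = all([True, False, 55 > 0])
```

all() returns bool

bool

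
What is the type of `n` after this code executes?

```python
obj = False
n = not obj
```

'not' always returns bool

bool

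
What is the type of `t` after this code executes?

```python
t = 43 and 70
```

'and' returns the last value when all truthy (70, which is int)

int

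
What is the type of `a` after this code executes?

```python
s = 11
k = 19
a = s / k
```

int / int always returns float in Python 3 (11 / 19 = 0.578947)

float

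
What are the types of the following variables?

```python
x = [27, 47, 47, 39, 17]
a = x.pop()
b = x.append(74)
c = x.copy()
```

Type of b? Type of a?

list.append() returns None; list.pop() returns the element (int)

NoneType, int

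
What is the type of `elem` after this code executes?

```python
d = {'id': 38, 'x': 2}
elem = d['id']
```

Accessing dict[str, int] with key 'id' returns int value 38

int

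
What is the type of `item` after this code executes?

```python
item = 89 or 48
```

'or' returns the first truthy value (89, which is int)

int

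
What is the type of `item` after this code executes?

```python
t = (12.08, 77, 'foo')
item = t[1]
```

Index 1 of tuple is 77 which is int

int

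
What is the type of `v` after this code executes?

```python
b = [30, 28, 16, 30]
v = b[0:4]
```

Slicing a list always returns a list

list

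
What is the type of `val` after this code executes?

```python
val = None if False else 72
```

Ternary: condition is False, else branch (72) taken → int

int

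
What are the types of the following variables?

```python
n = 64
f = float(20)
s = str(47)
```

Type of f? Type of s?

f is float; s is str

float, str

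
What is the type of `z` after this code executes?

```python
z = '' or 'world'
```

'or' returns first truthy value ('world', which is str)

str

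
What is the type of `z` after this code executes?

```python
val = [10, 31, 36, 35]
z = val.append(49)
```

list.append() returns None (mutates in place)

NoneType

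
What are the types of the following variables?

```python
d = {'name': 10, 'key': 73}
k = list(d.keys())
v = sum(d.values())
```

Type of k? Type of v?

list(...) returns list; sum of int values returns int

list, int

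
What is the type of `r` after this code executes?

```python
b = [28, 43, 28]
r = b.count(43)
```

list.count() returns int

int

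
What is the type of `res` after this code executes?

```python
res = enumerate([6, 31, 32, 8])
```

enumerate() returns an enumerate iterator object

enumerate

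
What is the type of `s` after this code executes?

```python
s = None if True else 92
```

Ternary: condition is True, if branch (None) taken → NoneType

NoneType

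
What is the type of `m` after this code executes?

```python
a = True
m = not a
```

'not' always returns bool

bool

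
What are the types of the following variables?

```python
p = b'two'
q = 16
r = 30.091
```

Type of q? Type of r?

q is int; r is float

int, float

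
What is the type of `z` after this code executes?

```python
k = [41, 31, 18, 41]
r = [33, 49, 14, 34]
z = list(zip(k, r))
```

list(zip(...)) returns a list of tuples

list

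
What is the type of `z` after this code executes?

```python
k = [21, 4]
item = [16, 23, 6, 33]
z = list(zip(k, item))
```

list(zip(...)) returns a list of tuples

list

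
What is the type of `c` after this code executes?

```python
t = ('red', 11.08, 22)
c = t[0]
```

Index 0 of tuple is 'red' which is str

str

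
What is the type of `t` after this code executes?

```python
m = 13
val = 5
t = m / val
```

int / int always returns float in Python 3 (13 / 5 = 2.6)

float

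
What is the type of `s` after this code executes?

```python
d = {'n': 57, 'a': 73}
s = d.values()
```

.values() returns a dict_values view object

dict_values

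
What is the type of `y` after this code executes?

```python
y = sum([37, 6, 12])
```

sum() of ints returns int

int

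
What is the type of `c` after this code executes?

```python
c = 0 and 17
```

'and' returns the first falsy value (0, which is int)

int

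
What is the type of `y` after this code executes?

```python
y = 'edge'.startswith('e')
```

str.startswith() returns bool

bool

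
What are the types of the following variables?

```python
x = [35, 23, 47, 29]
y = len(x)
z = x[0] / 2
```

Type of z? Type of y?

int / int returns float; len() returns int

float, int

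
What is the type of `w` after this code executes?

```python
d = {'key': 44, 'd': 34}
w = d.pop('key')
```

dict.pop() returns the value (int)

int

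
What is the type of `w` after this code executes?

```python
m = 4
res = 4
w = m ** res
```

int ** positive int returns int (4 ** 4 = 256)

int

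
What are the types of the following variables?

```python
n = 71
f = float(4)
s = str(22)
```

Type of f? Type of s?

f is float; s is str

float, str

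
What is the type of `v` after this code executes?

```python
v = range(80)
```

range() returns a range object

range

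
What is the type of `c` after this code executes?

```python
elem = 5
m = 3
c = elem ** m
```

int ** positive int returns int (5 ** 3 = 125)

int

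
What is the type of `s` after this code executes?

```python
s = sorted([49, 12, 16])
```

sorted() always returns list

list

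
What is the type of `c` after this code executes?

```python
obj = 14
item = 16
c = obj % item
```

int % int returns int (14 % 16 = 14)

int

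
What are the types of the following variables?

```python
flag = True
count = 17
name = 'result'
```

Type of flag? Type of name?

flag is bool; name is str

bool, str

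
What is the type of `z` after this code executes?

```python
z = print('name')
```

print() returns None

NoneType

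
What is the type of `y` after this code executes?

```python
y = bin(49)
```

bin() returns str representation

str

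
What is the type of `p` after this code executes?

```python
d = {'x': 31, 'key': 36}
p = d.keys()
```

.keys() returns a dict_keys view object

dict_keys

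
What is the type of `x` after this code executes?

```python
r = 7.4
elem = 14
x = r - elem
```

float - int returns float (7.4 - 14 = -6.6)

float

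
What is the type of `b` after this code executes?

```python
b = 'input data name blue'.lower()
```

str.lower() returns str

str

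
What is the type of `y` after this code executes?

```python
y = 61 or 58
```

'or' returns the first truthy value (61, which is int)

int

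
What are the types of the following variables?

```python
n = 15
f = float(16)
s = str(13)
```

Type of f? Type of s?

f is float; s is str

float, str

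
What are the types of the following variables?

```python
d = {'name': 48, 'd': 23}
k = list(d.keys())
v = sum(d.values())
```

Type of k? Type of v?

list(...) returns list; sum of int values returns int

list, int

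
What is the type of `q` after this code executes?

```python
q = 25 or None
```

'or' returns first truthy value (25, int)

int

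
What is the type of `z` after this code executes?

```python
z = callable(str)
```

callable() returns bool

bool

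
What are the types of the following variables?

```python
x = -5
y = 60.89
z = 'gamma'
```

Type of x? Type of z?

x is int; z is str

int, str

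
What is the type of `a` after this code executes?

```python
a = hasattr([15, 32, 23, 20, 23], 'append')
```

hasattr() returns bool

bool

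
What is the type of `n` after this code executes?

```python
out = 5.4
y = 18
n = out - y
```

float - int returns float (5.4 - 18 = -12.6)

float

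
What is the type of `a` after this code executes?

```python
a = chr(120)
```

chr() returns str (single character)

str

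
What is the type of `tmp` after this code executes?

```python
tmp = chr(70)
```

chr() returns str (single character)

str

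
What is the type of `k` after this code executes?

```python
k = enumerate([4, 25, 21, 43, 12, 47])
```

enumerate() returns an enumerate iterator object

enumerate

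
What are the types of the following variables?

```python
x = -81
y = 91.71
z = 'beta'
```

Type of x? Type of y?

x is int; y is float

int, float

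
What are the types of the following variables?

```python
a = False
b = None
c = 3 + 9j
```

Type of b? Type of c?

b is NoneType; c is complex

NoneType, complex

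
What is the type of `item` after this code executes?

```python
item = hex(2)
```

hex() returns str representation

str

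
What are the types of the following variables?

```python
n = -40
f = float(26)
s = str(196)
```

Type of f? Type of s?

f is float; s is str

float, str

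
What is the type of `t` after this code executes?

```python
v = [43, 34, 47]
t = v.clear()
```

list.clear() returns None

NoneType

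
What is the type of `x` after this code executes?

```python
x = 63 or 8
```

'or' returns the first truthy value (63, which is int)

int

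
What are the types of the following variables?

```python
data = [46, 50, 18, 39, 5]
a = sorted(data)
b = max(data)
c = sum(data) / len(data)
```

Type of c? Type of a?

int / int returns float; sorted() returns list

float, list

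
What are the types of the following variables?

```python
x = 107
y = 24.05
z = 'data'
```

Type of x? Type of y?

x is int; y is float

int, float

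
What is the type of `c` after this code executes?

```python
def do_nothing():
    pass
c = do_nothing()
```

A function with no return statement returns None

NoneType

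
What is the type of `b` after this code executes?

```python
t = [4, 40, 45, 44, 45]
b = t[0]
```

Indexing a list of ints returns int (t[0] = 4)

int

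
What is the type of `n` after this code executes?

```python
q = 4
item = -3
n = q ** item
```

int ** negative int returns float

float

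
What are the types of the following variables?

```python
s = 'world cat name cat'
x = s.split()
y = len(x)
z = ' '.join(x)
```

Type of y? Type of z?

len() returns int; str.join() returns str

int, str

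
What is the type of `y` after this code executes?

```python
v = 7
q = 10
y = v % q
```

int % int returns int (7 % 10 = 7)

int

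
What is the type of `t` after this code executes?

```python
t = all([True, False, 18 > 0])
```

all() returns bool

bool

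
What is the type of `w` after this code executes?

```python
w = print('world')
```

print() returns None

NoneType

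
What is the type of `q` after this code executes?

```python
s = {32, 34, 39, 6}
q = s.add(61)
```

set.add() returns None (mutates in place)

NoneType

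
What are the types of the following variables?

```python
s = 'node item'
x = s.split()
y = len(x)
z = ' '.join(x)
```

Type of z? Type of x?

str.join() returns str; str.split() returns list

str, list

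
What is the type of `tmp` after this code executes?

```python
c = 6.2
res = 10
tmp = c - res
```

float - int returns float (6.2 - 10 = -3.8)

float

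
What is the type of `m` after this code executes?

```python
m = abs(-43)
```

abs() of int returns int

int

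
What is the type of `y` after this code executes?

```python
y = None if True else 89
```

Ternary: condition is True, if branch (None) taken → NoneType

NoneType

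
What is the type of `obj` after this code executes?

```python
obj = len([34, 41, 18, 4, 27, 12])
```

len() always returns int

int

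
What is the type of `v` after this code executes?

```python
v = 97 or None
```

'or' returns first truthy value (97, int)

int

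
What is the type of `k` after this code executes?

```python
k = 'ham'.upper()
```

str.upper() returns str

str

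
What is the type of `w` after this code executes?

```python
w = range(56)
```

range() returns a range object

range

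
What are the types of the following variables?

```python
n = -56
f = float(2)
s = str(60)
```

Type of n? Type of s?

n is int; s is str

int, str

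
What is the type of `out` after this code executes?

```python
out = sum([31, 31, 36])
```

sum() of ints returns int

int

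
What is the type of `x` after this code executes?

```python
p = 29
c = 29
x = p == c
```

Equality comparison returns bool

bool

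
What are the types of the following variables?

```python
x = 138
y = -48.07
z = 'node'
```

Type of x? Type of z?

x is int; z is str

int, str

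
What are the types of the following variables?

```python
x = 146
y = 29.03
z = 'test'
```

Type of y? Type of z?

y is float; z is str

float, str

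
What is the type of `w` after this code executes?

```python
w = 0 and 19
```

'and' returns the first falsy value (0, which is int)

int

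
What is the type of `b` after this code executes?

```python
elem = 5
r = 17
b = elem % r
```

int % int returns int (5 % 17 = 5)

int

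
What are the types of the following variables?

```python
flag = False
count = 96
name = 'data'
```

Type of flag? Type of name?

flag is bool; name is str

bool, str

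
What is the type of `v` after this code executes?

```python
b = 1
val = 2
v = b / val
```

int / int always returns float in Python 3 (1 / 2 = 0.5)

float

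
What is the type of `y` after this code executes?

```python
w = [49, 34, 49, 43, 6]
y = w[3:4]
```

Slicing a list always returns a list

list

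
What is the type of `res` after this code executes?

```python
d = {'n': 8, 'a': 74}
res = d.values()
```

.values() returns a dict_values view object

dict_values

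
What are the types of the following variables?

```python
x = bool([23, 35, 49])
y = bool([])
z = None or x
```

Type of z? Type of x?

None or <bool> returns the bool; bool() returns bool

bool, bool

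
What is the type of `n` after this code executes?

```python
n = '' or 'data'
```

'or' returns first truthy value ('data', which is str)

str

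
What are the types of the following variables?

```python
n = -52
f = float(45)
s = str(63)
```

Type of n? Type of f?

n is int; f is float

int, float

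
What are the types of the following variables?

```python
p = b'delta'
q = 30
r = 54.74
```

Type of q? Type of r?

q is int; r is float

int, float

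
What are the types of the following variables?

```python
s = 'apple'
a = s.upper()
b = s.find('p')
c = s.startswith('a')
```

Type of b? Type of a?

str.find() returns int; str.upper() returns str

int, str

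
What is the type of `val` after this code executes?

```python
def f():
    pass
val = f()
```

A function with no return statement returns None

NoneType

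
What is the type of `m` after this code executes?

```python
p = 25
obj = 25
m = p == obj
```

Equality comparison returns bool

bool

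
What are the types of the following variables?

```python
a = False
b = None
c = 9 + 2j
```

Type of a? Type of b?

a is bool; b is NoneType

bool, NoneType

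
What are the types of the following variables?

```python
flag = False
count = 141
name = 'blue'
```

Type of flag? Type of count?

flag is bool; count is int

bool, int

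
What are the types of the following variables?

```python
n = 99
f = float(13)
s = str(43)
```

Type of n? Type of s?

n is int; s is str

int, str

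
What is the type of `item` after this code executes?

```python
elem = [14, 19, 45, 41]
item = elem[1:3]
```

Slicing a list always returns a list

list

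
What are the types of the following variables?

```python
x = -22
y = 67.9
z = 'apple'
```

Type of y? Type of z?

y is float; z is str

float, str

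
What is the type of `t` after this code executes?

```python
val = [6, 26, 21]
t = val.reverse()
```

list.reverse() returns None

NoneType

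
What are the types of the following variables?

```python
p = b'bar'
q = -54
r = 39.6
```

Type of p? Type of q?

p is bytes; q is int

bytes, int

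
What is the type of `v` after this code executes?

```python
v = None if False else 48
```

Ternary: condition is False, else branch (48) taken → int

int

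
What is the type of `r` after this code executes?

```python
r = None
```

None has type NoneType

NoneType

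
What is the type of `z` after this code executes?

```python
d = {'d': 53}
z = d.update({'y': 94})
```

dict.update() returns None

NoneType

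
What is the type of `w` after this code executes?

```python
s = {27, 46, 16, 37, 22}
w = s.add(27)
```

set.add() returns None (mutates in place)

NoneType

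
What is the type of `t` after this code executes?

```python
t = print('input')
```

print() returns None

NoneType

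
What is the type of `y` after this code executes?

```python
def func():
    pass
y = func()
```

A function with no return statement returns None

NoneType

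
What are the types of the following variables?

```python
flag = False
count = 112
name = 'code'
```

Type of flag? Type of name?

flag is bool; name is str

bool, str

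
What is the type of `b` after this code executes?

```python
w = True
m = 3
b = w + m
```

bool + int returns int (True is 1, so 1 + 3 = 4)

int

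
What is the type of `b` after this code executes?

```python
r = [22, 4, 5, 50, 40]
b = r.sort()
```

list.sort() returns None (sorts in place)

NoneType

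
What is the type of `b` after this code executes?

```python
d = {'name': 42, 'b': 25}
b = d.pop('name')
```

dict.pop() returns the value (int)

int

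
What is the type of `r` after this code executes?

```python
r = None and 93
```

'and' returns first falsy value (None)

NoneType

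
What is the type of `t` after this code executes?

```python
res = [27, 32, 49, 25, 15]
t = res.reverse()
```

list.reverse() returns None

NoneType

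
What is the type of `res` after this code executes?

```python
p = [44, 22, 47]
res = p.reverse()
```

list.reverse() returns None

NoneType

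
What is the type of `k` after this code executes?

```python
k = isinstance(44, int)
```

isinstance() returns bool

bool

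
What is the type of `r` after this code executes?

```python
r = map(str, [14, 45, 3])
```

map() returns a map iterator object

map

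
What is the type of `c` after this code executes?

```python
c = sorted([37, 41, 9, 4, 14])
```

sorted() always returns list

list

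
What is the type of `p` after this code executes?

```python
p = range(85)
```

range() returns a range object

range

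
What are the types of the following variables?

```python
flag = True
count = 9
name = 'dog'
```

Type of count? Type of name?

count is int; name is str

int, str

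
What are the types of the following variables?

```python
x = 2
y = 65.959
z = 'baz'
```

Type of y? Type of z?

y is float; z is str

float, str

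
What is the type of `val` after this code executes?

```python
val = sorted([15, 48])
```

sorted() always returns list

list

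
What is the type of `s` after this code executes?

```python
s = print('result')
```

print() returns None

NoneType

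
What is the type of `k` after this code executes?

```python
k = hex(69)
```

hex() returns str representation

str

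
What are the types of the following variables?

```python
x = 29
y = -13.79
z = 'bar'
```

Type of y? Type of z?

y is float; z is str

float, str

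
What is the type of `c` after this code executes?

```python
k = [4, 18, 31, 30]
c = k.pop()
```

list.pop() returns the popped element (int here)

int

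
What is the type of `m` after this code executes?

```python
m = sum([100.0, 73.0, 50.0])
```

sum() of floats returns float

float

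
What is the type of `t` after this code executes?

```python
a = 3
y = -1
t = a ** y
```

int ** negative int returns float

float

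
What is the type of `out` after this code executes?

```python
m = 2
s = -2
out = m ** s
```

int ** negative int returns float

float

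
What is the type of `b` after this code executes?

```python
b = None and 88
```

'and' returns first falsy value (None)

NoneType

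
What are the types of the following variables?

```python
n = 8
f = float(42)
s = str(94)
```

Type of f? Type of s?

f is float; s is str

float, str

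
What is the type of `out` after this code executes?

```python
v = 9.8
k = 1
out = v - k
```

float - int returns float (9.8 - 1 = 8.8)

float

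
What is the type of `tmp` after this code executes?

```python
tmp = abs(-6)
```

abs() of int returns int

int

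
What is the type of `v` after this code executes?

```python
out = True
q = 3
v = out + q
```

bool + int returns int (True is 1, so 1 + 3 = 4)

int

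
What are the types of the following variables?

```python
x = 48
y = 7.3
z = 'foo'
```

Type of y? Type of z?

y is float; z is str

float, str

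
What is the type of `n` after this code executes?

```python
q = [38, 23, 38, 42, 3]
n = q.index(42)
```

list.index() returns int

int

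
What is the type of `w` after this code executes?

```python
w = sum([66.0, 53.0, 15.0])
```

sum() of floats returns float

float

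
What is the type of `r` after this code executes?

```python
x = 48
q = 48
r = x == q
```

Equality comparison returns bool

bool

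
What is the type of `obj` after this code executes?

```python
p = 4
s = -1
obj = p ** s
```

int ** negative int returns float

float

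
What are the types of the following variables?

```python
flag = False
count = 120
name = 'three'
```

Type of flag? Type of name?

flag is bool; name is str

bool, str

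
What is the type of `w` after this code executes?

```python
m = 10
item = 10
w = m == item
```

Equality comparison returns bool

bool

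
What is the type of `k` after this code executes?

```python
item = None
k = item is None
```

'is' comparison returns bool

bool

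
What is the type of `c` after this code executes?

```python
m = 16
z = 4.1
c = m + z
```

int + float returns float (16 + 4.1 = 20.1)

float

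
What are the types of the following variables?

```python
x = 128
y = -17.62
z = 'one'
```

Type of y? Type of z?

y is float; z is str

float, str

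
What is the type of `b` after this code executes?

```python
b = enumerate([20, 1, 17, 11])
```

enumerate() returns an enumerate iterator object

enumerate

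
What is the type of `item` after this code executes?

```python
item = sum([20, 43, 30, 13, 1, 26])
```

sum() of ints returns int

int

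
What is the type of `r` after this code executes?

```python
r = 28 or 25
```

'or' returns the first truthy value (28, which is int)

int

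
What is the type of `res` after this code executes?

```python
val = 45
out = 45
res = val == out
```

Equality comparison returns bool

bool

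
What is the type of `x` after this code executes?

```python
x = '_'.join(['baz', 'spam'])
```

str.join() returns str

str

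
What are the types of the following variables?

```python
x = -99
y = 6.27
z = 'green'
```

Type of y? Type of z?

y is float; z is str

float, str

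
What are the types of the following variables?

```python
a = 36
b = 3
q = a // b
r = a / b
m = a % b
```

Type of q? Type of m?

int // int returns int; int % int returns int

int, int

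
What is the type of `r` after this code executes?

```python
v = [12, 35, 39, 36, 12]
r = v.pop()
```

list.pop() returns the popped element (int here)

int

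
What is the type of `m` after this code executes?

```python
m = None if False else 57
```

Ternary: condition is False, else branch (57) taken → int

int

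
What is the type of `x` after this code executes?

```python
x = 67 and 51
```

'and' returns the last value when all truthy (51, which is int)

int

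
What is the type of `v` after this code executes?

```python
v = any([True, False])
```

any() returns bool

bool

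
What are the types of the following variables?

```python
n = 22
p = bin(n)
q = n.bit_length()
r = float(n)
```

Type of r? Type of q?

float() returns float; int.bit_length() returns int

float, int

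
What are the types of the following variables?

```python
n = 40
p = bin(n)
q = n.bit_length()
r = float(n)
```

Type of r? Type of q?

float() returns float; int.bit_length() returns int

float, int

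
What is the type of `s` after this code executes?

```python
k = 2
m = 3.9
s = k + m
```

int + float returns float (2 + 3.9 = 5.9)

float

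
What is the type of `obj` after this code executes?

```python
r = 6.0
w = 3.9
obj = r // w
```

float // float returns float (floor division preserves float type)

float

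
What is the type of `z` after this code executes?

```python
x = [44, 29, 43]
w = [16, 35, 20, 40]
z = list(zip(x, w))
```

list(zip(...)) returns a list of tuples

list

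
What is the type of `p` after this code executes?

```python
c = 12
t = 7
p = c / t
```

int / int always returns float in Python 3 (12 / 7 = 1.71429)

float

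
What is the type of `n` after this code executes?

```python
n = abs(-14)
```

abs() of int returns int

int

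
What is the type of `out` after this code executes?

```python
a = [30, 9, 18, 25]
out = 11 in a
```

'in' operator returns bool

bool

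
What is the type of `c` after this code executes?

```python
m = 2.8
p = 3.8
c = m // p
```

float // float returns float (floor division preserves float type)

float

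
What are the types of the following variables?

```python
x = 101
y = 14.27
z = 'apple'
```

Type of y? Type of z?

y is float; z is str

float, str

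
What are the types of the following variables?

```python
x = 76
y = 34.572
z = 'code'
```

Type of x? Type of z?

x is int; z is str

int, str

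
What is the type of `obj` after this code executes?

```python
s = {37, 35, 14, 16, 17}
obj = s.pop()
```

Popping from a set of ints returns int

int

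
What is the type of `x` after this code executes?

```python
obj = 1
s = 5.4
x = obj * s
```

int * float returns float (1 * 5.4 = 5.4)

float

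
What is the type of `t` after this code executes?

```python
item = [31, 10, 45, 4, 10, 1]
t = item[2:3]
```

Slicing a list always returns a list

list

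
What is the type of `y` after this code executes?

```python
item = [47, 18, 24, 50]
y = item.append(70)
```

list.append() returns None (mutates in place)

NoneType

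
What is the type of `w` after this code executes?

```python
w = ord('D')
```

ord() returns int (Unicode code point)

int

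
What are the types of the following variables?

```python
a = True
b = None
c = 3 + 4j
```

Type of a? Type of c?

a is bool; c is complex

bool, complex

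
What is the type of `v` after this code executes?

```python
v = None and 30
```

'and' returns first falsy value (None)

NoneType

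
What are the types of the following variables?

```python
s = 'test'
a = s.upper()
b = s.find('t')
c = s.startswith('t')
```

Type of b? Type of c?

str.find() returns int; str.startswith() returns bool

int, bool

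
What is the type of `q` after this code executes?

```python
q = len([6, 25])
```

len() always returns int

int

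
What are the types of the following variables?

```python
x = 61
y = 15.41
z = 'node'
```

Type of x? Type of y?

x is int; y is float

int, float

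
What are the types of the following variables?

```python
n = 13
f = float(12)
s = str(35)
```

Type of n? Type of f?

n is int; f is float

int, float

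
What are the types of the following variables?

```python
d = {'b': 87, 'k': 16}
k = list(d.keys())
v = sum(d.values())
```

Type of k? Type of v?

list(...) returns list; sum of int values returns int

list, int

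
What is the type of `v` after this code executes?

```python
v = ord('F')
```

ord() returns int (Unicode code point)

int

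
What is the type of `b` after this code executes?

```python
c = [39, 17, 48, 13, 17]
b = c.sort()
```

list.sort() returns None (sorts in place)

NoneType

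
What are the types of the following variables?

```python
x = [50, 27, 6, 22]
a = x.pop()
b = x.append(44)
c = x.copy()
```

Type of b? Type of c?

list.append() returns None; list.copy() returns list

NoneType, list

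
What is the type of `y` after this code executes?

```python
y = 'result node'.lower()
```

str.lower() returns str

str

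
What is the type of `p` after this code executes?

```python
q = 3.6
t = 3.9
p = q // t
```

float // float returns float (floor division preserves float type)

float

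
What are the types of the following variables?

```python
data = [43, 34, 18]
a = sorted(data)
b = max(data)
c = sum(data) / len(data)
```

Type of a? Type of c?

sorted() returns list; int / int returns float

list, float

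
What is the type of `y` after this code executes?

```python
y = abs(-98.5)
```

abs() of float returns float

float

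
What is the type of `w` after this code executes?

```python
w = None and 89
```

'and' returns first falsy value (None)

NoneType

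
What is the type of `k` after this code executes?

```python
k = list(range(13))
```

list(range(...)) returns list

list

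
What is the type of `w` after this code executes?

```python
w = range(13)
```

range() returns a range object

range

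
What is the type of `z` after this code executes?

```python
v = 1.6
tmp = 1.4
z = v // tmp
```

float // float returns float (floor division preserves float type)

float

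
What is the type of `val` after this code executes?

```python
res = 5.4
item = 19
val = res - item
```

float - int returns float (5.4 - 19 = -13.6)

float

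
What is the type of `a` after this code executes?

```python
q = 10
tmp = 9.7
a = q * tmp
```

int * float returns float (10 * 9.7 = 97.0)

float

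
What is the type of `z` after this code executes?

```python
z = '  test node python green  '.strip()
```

str.strip() returns str

str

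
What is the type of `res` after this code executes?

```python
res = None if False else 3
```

Ternary: condition is False, else branch (3) taken → int

int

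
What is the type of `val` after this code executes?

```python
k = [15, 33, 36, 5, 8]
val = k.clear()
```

list.clear() returns None

NoneType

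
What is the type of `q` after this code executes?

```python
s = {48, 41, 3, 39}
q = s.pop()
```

Popping from a set of ints returns int

int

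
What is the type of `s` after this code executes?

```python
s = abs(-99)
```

abs() of int returns int

int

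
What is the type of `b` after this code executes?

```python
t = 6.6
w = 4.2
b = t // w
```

float // float returns float (floor division preserves float type)

float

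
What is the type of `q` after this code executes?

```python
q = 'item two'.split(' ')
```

str.split() returns list

list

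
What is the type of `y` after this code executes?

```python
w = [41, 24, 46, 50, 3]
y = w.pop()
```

list.pop() returns the popped element (int here)

int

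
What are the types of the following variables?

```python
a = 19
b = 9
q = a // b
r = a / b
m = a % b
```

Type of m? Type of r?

int % int returns int; int / int returns float

int, float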